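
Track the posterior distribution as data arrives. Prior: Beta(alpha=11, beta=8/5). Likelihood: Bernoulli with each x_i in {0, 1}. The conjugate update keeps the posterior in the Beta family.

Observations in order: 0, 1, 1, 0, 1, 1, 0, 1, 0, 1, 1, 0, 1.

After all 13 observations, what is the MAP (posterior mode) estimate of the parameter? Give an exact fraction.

obs 1: x=0 → posterior Beta(11, 13/5)
obs 2: x=1 → posterior Beta(12, 13/5)
obs 3: x=1 → posterior Beta(13, 13/5)
obs 4: x=0 → posterior Beta(13, 18/5)
obs 5: x=1 → posterior Beta(14, 18/5)
obs 6: x=1 → posterior Beta(15, 18/5)
obs 7: x=0 → posterior Beta(15, 23/5)
obs 8: x=1 → posterior Beta(16, 23/5)
obs 9: x=0 → posterior Beta(16, 28/5)
obs 10: x=1 → posterior Beta(17, 28/5)
obs 11: x=1 → posterior Beta(18, 28/5)
obs 12: x=0 → posterior Beta(18, 33/5)
obs 13: x=1 → posterior Beta(19, 33/5)

45/59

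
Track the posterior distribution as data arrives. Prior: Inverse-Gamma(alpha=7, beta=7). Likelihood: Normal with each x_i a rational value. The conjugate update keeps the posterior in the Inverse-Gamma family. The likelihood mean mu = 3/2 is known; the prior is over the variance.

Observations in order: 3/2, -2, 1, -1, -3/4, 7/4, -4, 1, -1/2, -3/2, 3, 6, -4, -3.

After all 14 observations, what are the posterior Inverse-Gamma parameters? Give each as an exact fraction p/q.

obs 1: x=3/2 → posterior Inverse-Gamma(15/2, 7)
obs 2: x=-2 → posterior Inverse-Gamma(8, 105/8)
obs 3: x=1 → posterior Inverse-Gamma(17/2, 53/4)
obs 4: x=-1 → posterior Inverse-Gamma(9, 131/8)
obs 5: x=-3/4 → posterior Inverse-Gamma(19/2, 605/32)
obs 6: x=7/4 → posterior Inverse-Gamma(10, 303/16)
obs 7: x=-4 → posterior Inverse-Gamma(21/2, 545/16)
obs 8: x=1 → posterior Inverse-Gamma(11, 547/16)
obs 9: x=-1/2 → posterior Inverse-Gamma(23/2, 579/16)
obs 10: x=-3/2 → posterior Inverse-Gamma(12, 651/16)
obs 11: x=3 → posterior Inverse-Gamma(25/2, 669/16)
obs 12: x=6 → posterior Inverse-Gamma(13, 831/16)
obs 13: x=-4 → posterior Inverse-Gamma(27/2, 1073/16)
obs 14: x=-3 → posterior Inverse-Gamma(14, 1235/16)

alpha=14, beta=1235/16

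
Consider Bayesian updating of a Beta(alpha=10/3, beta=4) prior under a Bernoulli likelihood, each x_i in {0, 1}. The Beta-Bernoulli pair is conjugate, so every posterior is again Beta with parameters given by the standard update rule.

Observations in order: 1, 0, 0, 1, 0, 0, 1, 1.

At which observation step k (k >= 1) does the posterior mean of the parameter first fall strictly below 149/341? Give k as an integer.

obs 1: x=1 → posterior Beta(13/3, 4)
obs 2: x=0 → posterior Beta(13/3, 5)
obs 3: x=0 → posterior Beta(13/3, 6)
obs 4: x=1 → posterior Beta(16/3, 6)
obs 5: x=0 → posterior Beta(16/3, 7)
obs 6: x=0 → posterior Beta(16/3, 8)
obs 7: x=1 → posterior Beta(19/3, 8)
obs 8: x=1 → posterior Beta(22/3, 8)

k = 3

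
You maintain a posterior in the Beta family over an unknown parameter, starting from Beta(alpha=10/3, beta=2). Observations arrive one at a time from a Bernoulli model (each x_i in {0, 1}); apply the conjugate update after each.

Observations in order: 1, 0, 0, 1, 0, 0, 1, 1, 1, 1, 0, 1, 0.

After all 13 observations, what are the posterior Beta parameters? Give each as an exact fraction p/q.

obs 1: x=1 → posterior Beta(13/3, 2)
obs 2: x=0 → posterior Beta(13/3, 3)
obs 3: x=0 → posterior Beta(13/3, 4)
obs 4: x=1 → posterior Beta(16/3, 4)
obs 5: x=0 → posterior Beta(16/3, 5)
obs 6: x=0 → posterior Beta(16/3, 6)
obs 7: x=1 → posterior Beta(19/3, 6)
obs 8: x=1 → posterior Beta(22/3, 6)
obs 9: x=1 → posterior Beta(25/3, 6)
obs 10: x=1 → posterior Beta(28/3, 6)
obs 11: x=0 → posterior Beta(28/3, 7)
obs 12: x=1 → posterior Beta(31/3, 7)
obs 13: x=0 → posterior Beta(31/3, 8)

alpha=31/3, beta=8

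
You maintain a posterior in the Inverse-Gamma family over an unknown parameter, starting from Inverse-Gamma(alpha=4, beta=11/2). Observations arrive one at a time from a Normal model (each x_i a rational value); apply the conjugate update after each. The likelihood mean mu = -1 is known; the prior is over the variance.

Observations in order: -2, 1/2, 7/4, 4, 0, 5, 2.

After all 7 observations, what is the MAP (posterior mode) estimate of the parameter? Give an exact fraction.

obs 1: x=-2 → posterior Inverse-Gamma(9/2, 6)
obs 2: x=1/2 → posterior Inverse-Gamma(5, 57/8)
obs 3: x=7/4 → posterior Inverse-Gamma(11/2, 349/32)
obs 4: x=4 → posterior Inverse-Gamma(6, 749/32)
obs 5: x=0 → posterior Inverse-Gamma(13/2, 765/32)
obs 6: x=5 → posterior Inverse-Gamma(7, 1341/32)
obs 7: x=2 → posterior Inverse-Gamma(15/2, 1485/32)

1485/272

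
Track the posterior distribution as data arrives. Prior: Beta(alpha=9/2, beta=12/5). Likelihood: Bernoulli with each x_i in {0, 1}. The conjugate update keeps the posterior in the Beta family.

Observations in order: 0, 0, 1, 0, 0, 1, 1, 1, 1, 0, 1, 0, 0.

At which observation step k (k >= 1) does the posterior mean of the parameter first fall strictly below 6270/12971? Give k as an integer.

k = 5

obs 1: x=0 → posterior Beta(9/2, 17/5)
obs 2: x=0 → posterior Beta(9/2, 22/5)
obs 3: x=1 → posterior Beta(11/2, 22/5)
obs 4: x=0 → posterior Beta(11/2, 27/5)
obs 5: x=0 → posterior Beta(11/2, 32/5)
obs 6: x=1 → posterior Beta(13/2, 32/5)
obs 7: x=1 → posterior Beta(15/2, 32/5)
obs 8: x=1 → posterior Beta(17/2, 32/5)
obs 9: x=1 → posterior Beta(19/2, 32/5)
obs 10: x=0 → posterior Beta(19/2, 37/5)
obs 11: x=1 → posterior Beta(21/2, 37/5)
obs 12: x=0 → posterior Beta(21/2, 42/5)
obs 13: x=0 → posterior Beta(21/2, 47/5)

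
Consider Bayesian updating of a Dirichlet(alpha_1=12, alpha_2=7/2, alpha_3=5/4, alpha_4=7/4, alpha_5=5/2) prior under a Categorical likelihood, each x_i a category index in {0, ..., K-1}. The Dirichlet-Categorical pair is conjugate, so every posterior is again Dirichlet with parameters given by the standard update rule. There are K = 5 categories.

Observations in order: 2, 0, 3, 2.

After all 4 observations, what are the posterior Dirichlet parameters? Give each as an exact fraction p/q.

alpha_1=13, alpha_2=7/2, alpha_3=13/4, alpha_4=11/4, alpha_5=5/2

obs 1: x=2 → posterior Dirichlet(12, 7/2, 9/4, 7/4, 5/2)
obs 2: x=0 → posterior Dirichlet(13, 7/2, 9/4, 7/4, 5/2)
obs 3: x=3 → posterior Dirichlet(13, 7/2, 9/4, 11/4, 5/2)
obs 4: x=2 → posterior Dirichlet(13, 7/2, 13/4, 11/4, 5/2)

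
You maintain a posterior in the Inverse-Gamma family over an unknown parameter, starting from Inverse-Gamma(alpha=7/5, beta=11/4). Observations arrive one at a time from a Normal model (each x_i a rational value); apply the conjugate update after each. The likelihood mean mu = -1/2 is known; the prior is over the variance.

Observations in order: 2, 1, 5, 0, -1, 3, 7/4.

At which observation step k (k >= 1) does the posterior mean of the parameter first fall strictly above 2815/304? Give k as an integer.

k = 3

obs 1: x=2 → posterior Inverse-Gamma(19/10, 47/8)
obs 2: x=1 → posterior Inverse-Gamma(12/5, 7)
obs 3: x=5 → posterior Inverse-Gamma(29/10, 177/8)
obs 4: x=0 → posterior Inverse-Gamma(17/5, 89/4)
obs 5: x=-1 → posterior Inverse-Gamma(39/10, 179/8)
obs 6: x=3 → posterior Inverse-Gamma(22/5, 57/2)
obs 7: x=7/4 → posterior Inverse-Gamma(49/10, 993/32)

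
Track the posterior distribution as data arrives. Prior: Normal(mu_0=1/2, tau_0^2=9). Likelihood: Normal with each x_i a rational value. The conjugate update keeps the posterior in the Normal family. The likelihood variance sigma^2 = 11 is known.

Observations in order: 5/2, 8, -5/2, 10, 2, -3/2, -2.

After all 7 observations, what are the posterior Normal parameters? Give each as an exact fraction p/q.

mu_0=77/37, tau_0^2=99/74

obs 1: x=5/2 → posterior Normal(7/5, 99/20)
obs 2: x=8 → posterior Normal(100/29, 99/29)
obs 3: x=-5/2 → posterior Normal(155/76, 99/38)
obs 4: x=10 → posterior Normal(335/94, 99/47)
obs 5: x=2 → posterior Normal(53/16, 99/56)
obs 6: x=-3/2 → posterior Normal(172/65, 99/65)
obs 7: x=-2 → posterior Normal(77/37, 99/74)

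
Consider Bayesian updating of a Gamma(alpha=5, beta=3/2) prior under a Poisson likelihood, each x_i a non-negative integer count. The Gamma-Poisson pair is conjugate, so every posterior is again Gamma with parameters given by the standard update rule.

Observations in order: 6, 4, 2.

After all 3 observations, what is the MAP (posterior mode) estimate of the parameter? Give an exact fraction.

32/9

obs 1: x=6 → posterior Gamma(11, 5/2)
obs 2: x=4 → posterior Gamma(15, 7/2)
obs 3: x=2 → posterior Gamma(17, 9/2)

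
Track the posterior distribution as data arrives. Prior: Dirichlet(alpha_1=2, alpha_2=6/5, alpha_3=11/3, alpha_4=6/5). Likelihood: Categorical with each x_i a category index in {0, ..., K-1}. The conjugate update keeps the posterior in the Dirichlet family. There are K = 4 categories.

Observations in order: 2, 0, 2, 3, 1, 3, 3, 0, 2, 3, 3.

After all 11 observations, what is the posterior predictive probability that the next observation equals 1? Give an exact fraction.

obs 1: x=2 → posterior Dirichlet(2, 6/5, 14/3, 6/5)
obs 2: x=0 → posterior Dirichlet(3, 6/5, 14/3, 6/5)
obs 3: x=2 → posterior Dirichlet(3, 6/5, 17/3, 6/5)
obs 4: x=3 → posterior Dirichlet(3, 6/5, 17/3, 11/5)
obs 5: x=1 → posterior Dirichlet(3, 11/5, 17/3, 11/5)
obs 6: x=3 → posterior Dirichlet(3, 11/5, 17/3, 16/5)
obs 7: x=3 → posterior Dirichlet(3, 11/5, 17/3, 21/5)
obs 8: x=0 → posterior Dirichlet(4, 11/5, 17/3, 21/5)
obs 9: x=2 → posterior Dirichlet(4, 11/5, 20/3, 21/5)
obs 10: x=3 → posterior Dirichlet(4, 11/5, 20/3, 26/5)
obs 11: x=3 → posterior Dirichlet(4, 11/5, 20/3, 31/5)

3/26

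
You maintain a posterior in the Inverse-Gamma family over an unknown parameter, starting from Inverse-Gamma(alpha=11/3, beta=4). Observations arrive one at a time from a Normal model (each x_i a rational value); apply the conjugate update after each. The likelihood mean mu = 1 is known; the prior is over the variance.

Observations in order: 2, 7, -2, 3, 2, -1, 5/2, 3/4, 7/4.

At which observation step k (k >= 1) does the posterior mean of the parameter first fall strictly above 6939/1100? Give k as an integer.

k = 3

obs 1: x=2 → posterior Inverse-Gamma(25/6, 9/2)
obs 2: x=7 → posterior Inverse-Gamma(14/3, 45/2)
obs 3: x=-2 → posterior Inverse-Gamma(31/6, 27)
obs 4: x=3 → posterior Inverse-Gamma(17/3, 29)
obs 5: x=2 → posterior Inverse-Gamma(37/6, 59/2)
obs 6: x=-1 → posterior Inverse-Gamma(20/3, 63/2)
obs 7: x=5/2 → posterior Inverse-Gamma(43/6, 261/8)
obs 8: x=3/4 → posterior Inverse-Gamma(23/3, 1045/32)
obs 9: x=7/4 → posterior Inverse-Gamma(49/6, 527/16)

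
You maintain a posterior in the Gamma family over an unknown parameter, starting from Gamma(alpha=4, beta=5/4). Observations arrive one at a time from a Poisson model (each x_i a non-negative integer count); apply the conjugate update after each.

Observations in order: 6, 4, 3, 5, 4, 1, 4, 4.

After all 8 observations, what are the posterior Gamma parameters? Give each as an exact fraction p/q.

obs 1: x=6 → posterior Gamma(10, 9/4)
obs 2: x=4 → posterior Gamma(14, 13/4)
obs 3: x=3 → posterior Gamma(17, 17/4)
obs 4: x=5 → posterior Gamma(22, 21/4)
obs 5: x=4 → posterior Gamma(26, 25/4)
obs 6: x=1 → posterior Gamma(27, 29/4)
obs 7: x=4 → posterior Gamma(31, 33/4)
obs 8: x=4 → posterior Gamma(35, 37/4)

alpha=35, beta=37/4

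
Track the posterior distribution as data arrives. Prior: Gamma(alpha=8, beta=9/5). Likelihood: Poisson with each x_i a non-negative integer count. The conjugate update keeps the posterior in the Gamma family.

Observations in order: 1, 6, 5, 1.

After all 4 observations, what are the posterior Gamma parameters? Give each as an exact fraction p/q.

alpha=21, beta=29/5

obs 1: x=1 → posterior Gamma(9, 14/5)
obs 2: x=6 → posterior Gamma(15, 19/5)
obs 3: x=5 → posterior Gamma(20, 24/5)
obs 4: x=1 → posterior Gamma(21, 29/5)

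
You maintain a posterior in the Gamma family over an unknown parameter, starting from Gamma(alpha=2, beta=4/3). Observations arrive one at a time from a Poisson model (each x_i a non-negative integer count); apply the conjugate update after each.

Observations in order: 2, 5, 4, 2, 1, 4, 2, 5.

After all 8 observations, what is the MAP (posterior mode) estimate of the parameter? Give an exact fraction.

obs 1: x=2 → posterior Gamma(4, 7/3)
obs 2: x=5 → posterior Gamma(9, 10/3)
obs 3: x=4 → posterior Gamma(13, 13/3)
obs 4: x=2 → posterior Gamma(15, 16/3)
obs 5: x=1 → posterior Gamma(16, 19/3)
obs 6: x=4 → posterior Gamma(20, 22/3)
obs 7: x=2 → posterior Gamma(22, 25/3)
obs 8: x=5 → posterior Gamma(27, 28/3)

39/14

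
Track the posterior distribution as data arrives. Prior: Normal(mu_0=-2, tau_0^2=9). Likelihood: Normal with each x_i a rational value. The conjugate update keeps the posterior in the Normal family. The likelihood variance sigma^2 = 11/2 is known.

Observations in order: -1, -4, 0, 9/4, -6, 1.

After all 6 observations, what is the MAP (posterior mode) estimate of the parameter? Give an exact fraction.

-19/14

obs 1: x=-1 → posterior Normal(-40/29, 99/29)
obs 2: x=-4 → posterior Normal(-112/47, 99/47)
obs 3: x=0 → posterior Normal(-112/65, 99/65)
obs 4: x=9/4 → posterior Normal(-143/166, 99/83)
obs 5: x=-6 → posterior Normal(-359/202, 99/101)
obs 6: x=1 → posterior Normal(-19/14, 99/119)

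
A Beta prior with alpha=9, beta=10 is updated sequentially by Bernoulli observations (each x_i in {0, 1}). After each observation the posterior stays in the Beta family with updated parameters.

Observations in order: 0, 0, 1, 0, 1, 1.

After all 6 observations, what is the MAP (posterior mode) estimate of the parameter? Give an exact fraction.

obs 1: x=0 → posterior Beta(9, 11)
obs 2: x=0 → posterior Beta(9, 12)
obs 3: x=1 → posterior Beta(10, 12)
obs 4: x=0 → posterior Beta(10, 13)
obs 5: x=1 → posterior Beta(11, 13)
obs 6: x=1 → posterior Beta(12, 13)

11/23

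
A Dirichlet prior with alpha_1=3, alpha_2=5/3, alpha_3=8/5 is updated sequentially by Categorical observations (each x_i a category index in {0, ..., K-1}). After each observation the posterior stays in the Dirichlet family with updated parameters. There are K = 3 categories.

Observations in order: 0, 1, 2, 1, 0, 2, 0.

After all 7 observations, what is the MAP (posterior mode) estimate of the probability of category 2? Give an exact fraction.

39/154

obs 1: x=0 → posterior Dirichlet(4, 5/3, 8/5)
obs 2: x=1 → posterior Dirichlet(4, 8/3, 8/5)
obs 3: x=2 → posterior Dirichlet(4, 8/3, 13/5)
obs 4: x=1 → posterior Dirichlet(4, 11/3, 13/5)
obs 5: x=0 → posterior Dirichlet(5, 11/3, 13/5)
obs 6: x=2 → posterior Dirichlet(5, 11/3, 18/5)
obs 7: x=0 → posterior Dirichlet(6, 11/3, 18/5)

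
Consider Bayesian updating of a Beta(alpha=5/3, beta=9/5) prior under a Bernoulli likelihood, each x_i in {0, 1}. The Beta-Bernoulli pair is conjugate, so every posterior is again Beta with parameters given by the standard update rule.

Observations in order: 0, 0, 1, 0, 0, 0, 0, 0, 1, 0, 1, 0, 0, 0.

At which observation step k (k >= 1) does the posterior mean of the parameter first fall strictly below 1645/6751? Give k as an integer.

obs 1: x=0 → posterior Beta(5/3, 14/5)
obs 2: x=0 → posterior Beta(5/3, 19/5)
obs 3: x=1 → posterior Beta(8/3, 19/5)
obs 4: x=0 → posterior Beta(8/3, 24/5)
obs 5: x=0 → posterior Beta(8/3, 29/5)
obs 6: x=0 → posterior Beta(8/3, 34/5)
obs 7: x=0 → posterior Beta(8/3, 39/5)
obs 8: x=0 → posterior Beta(8/3, 44/5)
obs 9: x=1 → posterior Beta(11/3, 44/5)
obs 10: x=0 → posterior Beta(11/3, 49/5)
obs 11: x=1 → posterior Beta(14/3, 49/5)
obs 12: x=0 → posterior Beta(14/3, 54/5)
obs 13: x=0 → posterior Beta(14/3, 59/5)
obs 14: x=0 → posterior Beta(14/3, 64/5)

k = 8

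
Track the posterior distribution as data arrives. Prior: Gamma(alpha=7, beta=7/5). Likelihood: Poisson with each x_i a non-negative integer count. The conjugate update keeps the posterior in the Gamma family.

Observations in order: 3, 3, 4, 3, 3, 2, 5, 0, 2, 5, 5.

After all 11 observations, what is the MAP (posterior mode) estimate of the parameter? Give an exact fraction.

obs 1: x=3 → posterior Gamma(10, 12/5)
obs 2: x=3 → posterior Gamma(13, 17/5)
obs 3: x=4 → posterior Gamma(17, 22/5)
obs 4: x=3 → posterior Gamma(20, 27/5)
obs 5: x=3 → posterior Gamma(23, 32/5)
obs 6: x=2 → posterior Gamma(25, 37/5)
obs 7: x=5 → posterior Gamma(30, 42/5)
obs 8: x=0 → posterior Gamma(30, 47/5)
obs 9: x=2 → posterior Gamma(32, 52/5)
obs 10: x=5 → posterior Gamma(37, 57/5)
obs 11: x=5 → posterior Gamma(42, 62/5)

205/62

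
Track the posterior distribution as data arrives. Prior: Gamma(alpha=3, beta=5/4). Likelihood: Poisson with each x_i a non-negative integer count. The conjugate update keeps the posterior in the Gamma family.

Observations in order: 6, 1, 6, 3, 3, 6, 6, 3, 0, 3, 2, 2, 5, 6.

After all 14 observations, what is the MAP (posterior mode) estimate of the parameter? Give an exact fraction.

obs 1: x=6 → posterior Gamma(9, 9/4)
obs 2: x=1 → posterior Gamma(10, 13/4)
obs 3: x=6 → posterior Gamma(16, 17/4)
obs 4: x=3 → posterior Gamma(19, 21/4)
obs 5: x=3 → posterior Gamma(22, 25/4)
obs 6: x=6 → posterior Gamma(28, 29/4)
obs 7: x=6 → posterior Gamma(34, 33/4)
obs 8: x=3 → posterior Gamma(37, 37/4)
obs 9: x=0 → posterior Gamma(37, 41/4)
obs 10: x=3 → posterior Gamma(40, 45/4)
obs 11: x=2 → posterior Gamma(42, 49/4)
obs 12: x=2 → posterior Gamma(44, 53/4)
obs 13: x=5 → posterior Gamma(49, 57/4)
obs 14: x=6 → posterior Gamma(55, 61/4)

216/61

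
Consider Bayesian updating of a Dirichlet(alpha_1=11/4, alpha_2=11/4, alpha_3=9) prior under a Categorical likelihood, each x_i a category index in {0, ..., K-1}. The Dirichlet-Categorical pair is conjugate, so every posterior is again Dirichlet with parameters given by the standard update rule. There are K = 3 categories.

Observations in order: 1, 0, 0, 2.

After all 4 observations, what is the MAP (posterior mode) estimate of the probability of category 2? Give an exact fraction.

18/31

obs 1: x=1 → posterior Dirichlet(11/4, 15/4, 9)
obs 2: x=0 → posterior Dirichlet(15/4, 15/4, 9)
obs 3: x=0 → posterior Dirichlet(19/4, 15/4, 9)
obs 4: x=2 → posterior Dirichlet(19/4, 15/4, 10)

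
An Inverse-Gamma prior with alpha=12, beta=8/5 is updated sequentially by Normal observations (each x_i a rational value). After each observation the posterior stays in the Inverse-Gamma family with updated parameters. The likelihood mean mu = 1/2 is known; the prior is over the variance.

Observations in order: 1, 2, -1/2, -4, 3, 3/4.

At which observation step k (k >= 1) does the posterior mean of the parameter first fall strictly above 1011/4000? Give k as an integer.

obs 1: x=1 → posterior Inverse-Gamma(25/2, 69/40)
obs 2: x=2 → posterior Inverse-Gamma(13, 57/20)
obs 3: x=-1/2 → posterior Inverse-Gamma(27/2, 67/20)
obs 4: x=-4 → posterior Inverse-Gamma(14, 539/40)
obs 5: x=3 → posterior Inverse-Gamma(29/2, 83/5)
obs 6: x=3/4 → posterior Inverse-Gamma(15, 2661/160)

k = 3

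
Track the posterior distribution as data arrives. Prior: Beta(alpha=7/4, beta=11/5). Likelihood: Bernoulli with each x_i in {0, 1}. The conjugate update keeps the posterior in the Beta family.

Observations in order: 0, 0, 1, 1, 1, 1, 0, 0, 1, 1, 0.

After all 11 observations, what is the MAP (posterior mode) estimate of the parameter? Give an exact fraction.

135/259

obs 1: x=0 → posterior Beta(7/4, 16/5)
obs 2: x=0 → posterior Beta(7/4, 21/5)
obs 3: x=1 → posterior Beta(11/4, 21/5)
obs 4: x=1 → posterior Beta(15/4, 21/5)
obs 5: x=1 → posterior Beta(19/4, 21/5)
obs 6: x=1 → posterior Beta(23/4, 21/5)
obs 7: x=0 → posterior Beta(23/4, 26/5)
obs 8: x=0 → posterior Beta(23/4, 31/5)
obs 9: x=1 → posterior Beta(27/4, 31/5)
obs 10: x=1 → posterior Beta(31/4, 31/5)
obs 11: x=0 → posterior Beta(31/4, 36/5)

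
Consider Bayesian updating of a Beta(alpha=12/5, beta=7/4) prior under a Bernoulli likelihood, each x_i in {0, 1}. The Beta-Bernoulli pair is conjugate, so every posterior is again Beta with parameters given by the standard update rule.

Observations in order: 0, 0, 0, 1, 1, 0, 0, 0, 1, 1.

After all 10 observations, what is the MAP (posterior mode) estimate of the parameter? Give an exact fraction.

4/9

obs 1: x=0 → posterior Beta(12/5, 11/4)
obs 2: x=0 → posterior Beta(12/5, 15/4)
obs 3: x=0 → posterior Beta(12/5, 19/4)
obs 4: x=1 → posterior Beta(17/5, 19/4)
obs 5: x=1 → posterior Beta(22/5, 19/4)
obs 6: x=0 → posterior Beta(22/5, 23/4)
obs 7: x=0 → posterior Beta(22/5, 27/4)
obs 8: x=0 → posterior Beta(22/5, 31/4)
obs 9: x=1 → posterior Beta(27/5, 31/4)
obs 10: x=1 → posterior Beta(32/5, 31/4)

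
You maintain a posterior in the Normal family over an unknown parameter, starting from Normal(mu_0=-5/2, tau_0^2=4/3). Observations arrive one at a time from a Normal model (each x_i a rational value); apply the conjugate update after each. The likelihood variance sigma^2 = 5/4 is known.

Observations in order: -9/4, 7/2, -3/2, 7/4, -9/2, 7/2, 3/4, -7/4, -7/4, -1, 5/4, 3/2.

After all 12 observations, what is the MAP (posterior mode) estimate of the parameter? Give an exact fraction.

obs 1: x=-9/4 → posterior Normal(-147/62, 20/31)
obs 2: x=7/2 → posterior Normal(-35/94, 20/47)
obs 3: x=-3/2 → posterior Normal(-83/126, 20/63)
obs 4: x=7/4 → posterior Normal(-27/158, 20/79)
obs 5: x=-9/2 → posterior Normal(-9/10, 4/19)
obs 6: x=7/2 → posterior Normal(-59/222, 20/111)
obs 7: x=3/4 → posterior Normal(-35/254, 20/127)
obs 8: x=-7/4 → posterior Normal(-7/22, 20/143)
obs 9: x=-7/4 → posterior Normal(-49/106, 20/159)
obs 10: x=-1 → posterior Normal(-179/350, 4/35)
obs 11: x=5/4 → posterior Normal(-139/382, 20/191)
obs 12: x=3/2 → posterior Normal(-91/414, 20/207)

-91/414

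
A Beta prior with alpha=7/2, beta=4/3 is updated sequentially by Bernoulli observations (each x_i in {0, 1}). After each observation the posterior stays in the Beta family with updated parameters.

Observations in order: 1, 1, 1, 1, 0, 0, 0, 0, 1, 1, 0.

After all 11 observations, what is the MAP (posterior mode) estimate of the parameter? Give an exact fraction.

obs 1: x=1 → posterior Beta(9/2, 4/3)
obs 2: x=1 → posterior Beta(11/2, 4/3)
obs 3: x=1 → posterior Beta(13/2, 4/3)
obs 4: x=1 → posterior Beta(15/2, 4/3)
obs 5: x=0 → posterior Beta(15/2, 7/3)
obs 6: x=0 → posterior Beta(15/2, 10/3)
obs 7: x=0 → posterior Beta(15/2, 13/3)
obs 8: x=0 → posterior Beta(15/2, 16/3)
obs 9: x=1 → posterior Beta(17/2, 16/3)
obs 10: x=1 → posterior Beta(19/2, 16/3)
obs 11: x=0 → posterior Beta(19/2, 19/3)

51/83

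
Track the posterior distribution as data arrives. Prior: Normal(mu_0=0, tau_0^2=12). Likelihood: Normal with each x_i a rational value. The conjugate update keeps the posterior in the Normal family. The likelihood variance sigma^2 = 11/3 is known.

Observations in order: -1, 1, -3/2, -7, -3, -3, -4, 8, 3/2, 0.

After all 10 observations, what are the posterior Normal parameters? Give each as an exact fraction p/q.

mu_0=-324/371, tau_0^2=132/371

obs 1: x=-1 → posterior Normal(-36/47, 132/47)
obs 2: x=1 → posterior Normal(0, 132/83)
obs 3: x=-3/2 → posterior Normal(-54/119, 132/119)
obs 4: x=-7 → posterior Normal(-306/155, 132/155)
obs 5: x=-3 → posterior Normal(-414/191, 132/191)
obs 6: x=-3 → posterior Normal(-522/227, 132/227)
obs 7: x=-4 → posterior Normal(-666/263, 132/263)
obs 8: x=8 → posterior Normal(-378/299, 132/299)
obs 9: x=3/2 → posterior Normal(-324/335, 132/335)
obs 10: x=0 → posterior Normal(-324/371, 132/371)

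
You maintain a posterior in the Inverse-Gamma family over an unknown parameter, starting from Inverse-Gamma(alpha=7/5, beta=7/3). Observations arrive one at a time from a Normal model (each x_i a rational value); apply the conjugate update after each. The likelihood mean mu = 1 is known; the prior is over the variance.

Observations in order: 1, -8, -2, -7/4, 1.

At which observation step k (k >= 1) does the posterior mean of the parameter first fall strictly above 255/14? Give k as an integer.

obs 1: x=1 → posterior Inverse-Gamma(19/10, 7/3)
obs 2: x=-8 → posterior Inverse-Gamma(12/5, 257/6)
obs 3: x=-2 → posterior Inverse-Gamma(29/10, 142/3)
obs 4: x=-7/4 → posterior Inverse-Gamma(17/5, 4907/96)
obs 5: x=1 → posterior Inverse-Gamma(39/10, 4907/96)

k = 2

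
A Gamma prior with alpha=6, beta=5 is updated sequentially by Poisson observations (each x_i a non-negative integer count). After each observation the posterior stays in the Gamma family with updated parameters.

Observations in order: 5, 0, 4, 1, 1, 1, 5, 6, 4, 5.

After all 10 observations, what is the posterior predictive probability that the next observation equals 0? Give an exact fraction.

491436992041778317434363998472690582275390625/5708990770823839524233143877797980545530986496

obs 1: x=5 → posterior Gamma(11, 6)
obs 2: x=0 → posterior Gamma(11, 7)
obs 3: x=4 → posterior Gamma(15, 8)
obs 4: x=1 → posterior Gamma(16, 9)
obs 5: x=1 → posterior Gamma(17, 10)
obs 6: x=1 → posterior Gamma(18, 11)
obs 7: x=5 → posterior Gamma(23, 12)
obs 8: x=6 → posterior Gamma(29, 13)
obs 9: x=4 → posterior Gamma(33, 14)
obs 10: x=5 → posterior Gamma(38, 15)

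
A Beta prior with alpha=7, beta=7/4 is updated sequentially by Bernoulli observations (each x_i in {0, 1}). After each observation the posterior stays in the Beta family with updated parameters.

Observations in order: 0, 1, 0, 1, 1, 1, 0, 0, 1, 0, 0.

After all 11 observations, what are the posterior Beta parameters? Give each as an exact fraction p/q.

alpha=12, beta=31/4

obs 1: x=0 → posterior Beta(7, 11/4)
obs 2: x=1 → posterior Beta(8, 11/4)
obs 3: x=0 → posterior Beta(8, 15/4)
obs 4: x=1 → posterior Beta(9, 15/4)
obs 5: x=1 → posterior Beta(10, 15/4)
obs 6: x=1 → posterior Beta(11, 15/4)
obs 7: x=0 → posterior Beta(11, 19/4)
obs 8: x=0 → posterior Beta(11, 23/4)
obs 9: x=1 → posterior Beta(12, 23/4)
obs 10: x=0 → posterior Beta(12, 27/4)
obs 11: x=0 → posterior Beta(12, 31/4)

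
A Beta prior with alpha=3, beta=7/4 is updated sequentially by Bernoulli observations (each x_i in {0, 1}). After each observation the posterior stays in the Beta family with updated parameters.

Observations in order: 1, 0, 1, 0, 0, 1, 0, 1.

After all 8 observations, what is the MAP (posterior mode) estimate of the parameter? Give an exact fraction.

obs 1: x=1 → posterior Beta(4, 7/4)
obs 2: x=0 → posterior Beta(4, 11/4)
obs 3: x=1 → posterior Beta(5, 11/4)
obs 4: x=0 → posterior Beta(5, 15/4)
obs 5: x=0 → posterior Beta(5, 19/4)
obs 6: x=1 → posterior Beta(6, 19/4)
obs 7: x=0 → posterior Beta(6, 23/4)
obs 8: x=1 → posterior Beta(7, 23/4)

24/43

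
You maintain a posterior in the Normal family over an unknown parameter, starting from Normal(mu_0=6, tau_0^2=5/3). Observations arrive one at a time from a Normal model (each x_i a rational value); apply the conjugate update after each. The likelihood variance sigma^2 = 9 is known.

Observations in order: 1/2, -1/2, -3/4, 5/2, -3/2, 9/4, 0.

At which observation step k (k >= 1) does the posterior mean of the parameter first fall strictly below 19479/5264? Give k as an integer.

obs 1: x=1/2 → posterior Normal(329/64, 45/32)
obs 2: x=-1/2 → posterior Normal(162/37, 45/37)
obs 3: x=-3/4 → posterior Normal(211/56, 15/14)
obs 4: x=5/2 → posterior Normal(683/188, 45/47)
obs 5: x=-3/2 → posterior Normal(653/208, 45/52)
obs 6: x=9/4 → posterior Normal(349/114, 15/19)
obs 7: x=0 → posterior Normal(349/124, 45/62)

k = 4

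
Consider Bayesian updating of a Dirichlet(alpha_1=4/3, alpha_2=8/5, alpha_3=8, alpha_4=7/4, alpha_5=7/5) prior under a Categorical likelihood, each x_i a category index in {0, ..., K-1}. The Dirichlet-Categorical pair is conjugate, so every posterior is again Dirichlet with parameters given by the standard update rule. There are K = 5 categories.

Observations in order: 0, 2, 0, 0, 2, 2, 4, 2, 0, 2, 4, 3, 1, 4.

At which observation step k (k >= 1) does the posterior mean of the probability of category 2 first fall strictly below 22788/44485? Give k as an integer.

obs 1: x=0 → posterior Dirichlet(7/3, 8/5, 8, 7/4, 7/5)
obs 2: x=2 → posterior Dirichlet(7/3, 8/5, 9, 7/4, 7/5)
obs 3: x=0 → posterior Dirichlet(10/3, 8/5, 9, 7/4, 7/5)
obs 4: x=0 → posterior Dirichlet(13/3, 8/5, 9, 7/4, 7/5)
obs 5: x=2 → posterior Dirichlet(13/3, 8/5, 10, 7/4, 7/5)
obs 6: x=2 → posterior Dirichlet(13/3, 8/5, 11, 7/4, 7/5)
obs 7: x=4 → posterior Dirichlet(13/3, 8/5, 11, 7/4, 12/5)
obs 8: x=2 → posterior Dirichlet(13/3, 8/5, 12, 7/4, 12/5)
obs 9: x=0 → posterior Dirichlet(16/3, 8/5, 12, 7/4, 12/5)
obs 10: x=2 → posterior Dirichlet(16/3, 8/5, 13, 7/4, 12/5)
obs 11: x=4 → posterior Dirichlet(16/3, 8/5, 13, 7/4, 17/5)
obs 12: x=3 → posterior Dirichlet(16/3, 8/5, 13, 11/4, 17/5)
obs 13: x=1 → posterior Dirichlet(16/3, 13/5, 13, 11/4, 17/5)
obs 14: x=4 → posterior Dirichlet(16/3, 13/5, 13, 11/4, 22/5)

k = 4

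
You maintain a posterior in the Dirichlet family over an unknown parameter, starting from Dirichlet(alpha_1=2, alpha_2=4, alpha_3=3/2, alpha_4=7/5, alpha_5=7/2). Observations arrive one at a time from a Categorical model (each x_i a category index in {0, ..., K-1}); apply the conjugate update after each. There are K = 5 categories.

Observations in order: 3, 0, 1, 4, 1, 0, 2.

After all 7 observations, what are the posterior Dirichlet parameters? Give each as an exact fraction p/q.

alpha_1=4, alpha_2=6, alpha_3=5/2, alpha_4=12/5, alpha_5=9/2

obs 1: x=3 → posterior Dirichlet(2, 4, 3/2, 12/5, 7/2)
obs 2: x=0 → posterior Dirichlet(3, 4, 3/2, 12/5, 7/2)
obs 3: x=1 → posterior Dirichlet(3, 5, 3/2, 12/5, 7/2)
obs 4: x=4 → posterior Dirichlet(3, 5, 3/2, 12/5, 9/2)
obs 5: x=1 → posterior Dirichlet(3, 6, 3/2, 12/5, 9/2)
obs 6: x=0 → posterior Dirichlet(4, 6, 3/2, 12/5, 9/2)
obs 7: x=2 → posterior Dirichlet(4, 6, 5/2, 12/5, 9/2)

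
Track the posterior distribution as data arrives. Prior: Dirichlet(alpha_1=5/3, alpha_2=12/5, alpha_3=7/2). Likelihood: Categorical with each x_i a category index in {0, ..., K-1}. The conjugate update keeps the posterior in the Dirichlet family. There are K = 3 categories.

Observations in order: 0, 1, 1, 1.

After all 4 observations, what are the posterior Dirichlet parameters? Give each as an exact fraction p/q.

alpha_1=8/3, alpha_2=27/5, alpha_3=7/2

obs 1: x=0 → posterior Dirichlet(8/3, 12/5, 7/2)
obs 2: x=1 → posterior Dirichlet(8/3, 17/5, 7/2)
obs 3: x=1 → posterior Dirichlet(8/3, 22/5, 7/2)
obs 4: x=1 → posterior Dirichlet(8/3, 27/5, 7/2)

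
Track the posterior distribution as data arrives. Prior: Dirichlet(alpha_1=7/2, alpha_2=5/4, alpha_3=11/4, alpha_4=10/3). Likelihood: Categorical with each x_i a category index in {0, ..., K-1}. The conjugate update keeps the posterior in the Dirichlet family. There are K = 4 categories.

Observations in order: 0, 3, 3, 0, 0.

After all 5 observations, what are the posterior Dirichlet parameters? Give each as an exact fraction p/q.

alpha_1=13/2, alpha_2=5/4, alpha_3=11/4, alpha_4=16/3

obs 1: x=0 → posterior Dirichlet(9/2, 5/4, 11/4, 10/3)
obs 2: x=3 → posterior Dirichlet(9/2, 5/4, 11/4, 13/3)
obs 3: x=3 → posterior Dirichlet(9/2, 5/4, 11/4, 16/3)
obs 4: x=0 → posterior Dirichlet(11/2, 5/4, 11/4, 16/3)
obs 5: x=0 → posterior Dirichlet(13/2, 5/4, 11/4, 16/3)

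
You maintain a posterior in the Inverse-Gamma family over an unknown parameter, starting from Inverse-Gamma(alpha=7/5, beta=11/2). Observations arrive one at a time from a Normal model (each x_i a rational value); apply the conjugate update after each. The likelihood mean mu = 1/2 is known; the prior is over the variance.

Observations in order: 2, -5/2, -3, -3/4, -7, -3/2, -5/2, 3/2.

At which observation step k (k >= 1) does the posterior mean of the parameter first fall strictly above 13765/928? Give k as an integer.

k = 5

obs 1: x=2 → posterior Inverse-Gamma(19/10, 53/8)
obs 2: x=-5/2 → posterior Inverse-Gamma(12/5, 89/8)
obs 3: x=-3 → posterior Inverse-Gamma(29/10, 69/4)
obs 4: x=-3/4 → posterior Inverse-Gamma(17/5, 577/32)
obs 5: x=-7 → posterior Inverse-Gamma(39/10, 1477/32)
obs 6: x=-3/2 → posterior Inverse-Gamma(22/5, 1541/32)
obs 7: x=-5/2 → posterior Inverse-Gamma(49/10, 1685/32)
obs 8: x=3/2 → posterior Inverse-Gamma(27/5, 1701/32)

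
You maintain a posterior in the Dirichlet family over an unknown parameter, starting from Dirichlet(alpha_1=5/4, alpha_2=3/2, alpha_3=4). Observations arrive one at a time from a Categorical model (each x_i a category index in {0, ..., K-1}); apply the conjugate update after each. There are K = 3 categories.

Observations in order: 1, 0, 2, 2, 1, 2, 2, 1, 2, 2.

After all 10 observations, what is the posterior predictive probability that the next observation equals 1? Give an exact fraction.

obs 1: x=1 → posterior Dirichlet(5/4, 5/2, 4)
obs 2: x=0 → posterior Dirichlet(9/4, 5/2, 4)
obs 3: x=2 → posterior Dirichlet(9/4, 5/2, 5)
obs 4: x=2 → posterior Dirichlet(9/4, 5/2, 6)
obs 5: x=1 → posterior Dirichlet(9/4, 7/2, 6)
obs 6: x=2 → posterior Dirichlet(9/4, 7/2, 7)
obs 7: x=2 → posterior Dirichlet(9/4, 7/2, 8)
obs 8: x=1 → posterior Dirichlet(9/4, 9/2, 8)
obs 9: x=2 → posterior Dirichlet(9/4, 9/2, 9)
obs 10: x=2 → posterior Dirichlet(9/4, 9/2, 10)

18/67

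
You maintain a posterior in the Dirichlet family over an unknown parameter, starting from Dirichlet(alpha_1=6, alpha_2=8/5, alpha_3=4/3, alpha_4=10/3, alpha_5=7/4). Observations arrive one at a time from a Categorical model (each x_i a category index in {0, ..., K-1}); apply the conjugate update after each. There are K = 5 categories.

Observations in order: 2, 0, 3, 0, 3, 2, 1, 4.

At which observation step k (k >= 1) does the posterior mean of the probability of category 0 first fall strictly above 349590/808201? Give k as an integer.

k = 2

obs 1: x=2 → posterior Dirichlet(6, 8/5, 7/3, 10/3, 7/4)
obs 2: x=0 → posterior Dirichlet(7, 8/5, 7/3, 10/3, 7/4)
obs 3: x=3 → posterior Dirichlet(7, 8/5, 7/3, 13/3, 7/4)
obs 4: x=0 → posterior Dirichlet(8, 8/5, 7/3, 13/3, 7/4)
obs 5: x=3 → posterior Dirichlet(8, 8/5, 7/3, 16/3, 7/4)
obs 6: x=2 → posterior Dirichlet(8, 8/5, 10/3, 16/3, 7/4)
obs 7: x=1 → posterior Dirichlet(8, 13/5, 10/3, 16/3, 7/4)
obs 8: x=4 → posterior Dirichlet(8, 13/5, 10/3, 16/3, 11/4)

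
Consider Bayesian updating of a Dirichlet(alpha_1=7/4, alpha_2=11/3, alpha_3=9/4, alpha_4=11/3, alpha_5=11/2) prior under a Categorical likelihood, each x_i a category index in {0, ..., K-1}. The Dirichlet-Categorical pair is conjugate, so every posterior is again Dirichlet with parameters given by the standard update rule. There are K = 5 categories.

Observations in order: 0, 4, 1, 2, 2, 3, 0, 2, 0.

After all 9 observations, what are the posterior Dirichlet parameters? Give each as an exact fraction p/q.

obs 1: x=0 → posterior Dirichlet(11/4, 11/3, 9/4, 11/3, 11/2)
obs 2: x=4 → posterior Dirichlet(11/4, 11/3, 9/4, 11/3, 13/2)
obs 3: x=1 → posterior Dirichlet(11/4, 14/3, 9/4, 11/3, 13/2)
obs 4: x=2 → posterior Dirichlet(11/4, 14/3, 13/4, 11/3, 13/2)
obs 5: x=2 → posterior Dirichlet(11/4, 14/3, 17/4, 11/3, 13/2)
obs 6: x=3 → posterior Dirichlet(11/4, 14/3, 17/4, 14/3, 13/2)
obs 7: x=0 → posterior Dirichlet(15/4, 14/3, 17/4, 14/3, 13/2)
obs 8: x=2 → posterior Dirichlet(15/4, 14/3, 21/4, 14/3, 13/2)
obs 9: x=0 → posterior Dirichlet(19/4, 14/3, 21/4, 14/3, 13/2)

alpha_1=19/4, alpha_2=14/3, alpha_3=21/4, alpha_4=14/3, alpha_5=13/2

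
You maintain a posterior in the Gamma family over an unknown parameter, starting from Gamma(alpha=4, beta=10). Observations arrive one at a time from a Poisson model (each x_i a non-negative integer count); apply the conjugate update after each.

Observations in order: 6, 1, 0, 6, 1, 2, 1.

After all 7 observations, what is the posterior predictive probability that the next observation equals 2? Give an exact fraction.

obs 1: x=6 → posterior Gamma(10, 11)
obs 2: x=1 → posterior Gamma(11, 12)
obs 3: x=0 → posterior Gamma(11, 13)
obs 4: x=6 → posterior Gamma(17, 14)
obs 5: x=1 → posterior Gamma(18, 15)
obs 6: x=2 → posterior Gamma(20, 16)
obs 7: x=1 → posterior Gamma(21, 17)

5320078911301672431823695709/24782571204673975971106258944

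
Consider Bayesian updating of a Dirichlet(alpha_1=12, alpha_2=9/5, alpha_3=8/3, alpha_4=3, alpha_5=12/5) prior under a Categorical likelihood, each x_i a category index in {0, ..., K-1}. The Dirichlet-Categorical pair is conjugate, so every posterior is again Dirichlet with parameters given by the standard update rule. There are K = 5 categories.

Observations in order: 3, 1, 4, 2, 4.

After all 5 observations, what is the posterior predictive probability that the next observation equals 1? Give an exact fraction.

42/403

obs 1: x=3 → posterior Dirichlet(12, 9/5, 8/3, 4, 12/5)
obs 2: x=1 → posterior Dirichlet(12, 14/5, 8/3, 4, 12/5)
obs 3: x=4 → posterior Dirichlet(12, 14/5, 8/3, 4, 17/5)
obs 4: x=2 → posterior Dirichlet(12, 14/5, 11/3, 4, 17/5)
obs 5: x=4 → posterior Dirichlet(12, 14/5, 11/3, 4, 22/5)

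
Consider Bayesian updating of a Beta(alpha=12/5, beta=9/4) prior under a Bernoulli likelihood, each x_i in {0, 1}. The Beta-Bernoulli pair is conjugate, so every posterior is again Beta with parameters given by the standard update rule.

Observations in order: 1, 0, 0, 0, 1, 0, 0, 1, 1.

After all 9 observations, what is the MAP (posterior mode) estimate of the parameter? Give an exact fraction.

obs 1: x=1 → posterior Beta(17/5, 9/4)
obs 2: x=0 → posterior Beta(17/5, 13/4)
obs 3: x=0 → posterior Beta(17/5, 17/4)
obs 4: x=0 → posterior Beta(17/5, 21/4)
obs 5: x=1 → posterior Beta(22/5, 21/4)
obs 6: x=0 → posterior Beta(22/5, 25/4)
obs 7: x=0 → posterior Beta(22/5, 29/4)
obs 8: x=1 → posterior Beta(27/5, 29/4)
obs 9: x=1 → posterior Beta(32/5, 29/4)

108/233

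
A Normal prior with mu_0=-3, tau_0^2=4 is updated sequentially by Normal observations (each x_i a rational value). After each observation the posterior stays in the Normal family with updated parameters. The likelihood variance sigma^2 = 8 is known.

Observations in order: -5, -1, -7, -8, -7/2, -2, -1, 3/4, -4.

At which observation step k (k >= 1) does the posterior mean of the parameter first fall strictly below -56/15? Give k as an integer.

obs 1: x=-5 → posterior Normal(-11/3, 8/3)
obs 2: x=-1 → posterior Normal(-3, 2)
obs 3: x=-7 → posterior Normal(-19/5, 8/5)
obs 4: x=-8 → posterior Normal(-9/2, 4/3)
obs 5: x=-7/2 → posterior Normal(-61/14, 8/7)
obs 6: x=-2 → posterior Normal(-65/16, 1)
obs 7: x=-1 → posterior Normal(-67/18, 8/9)
obs 8: x=3/4 → posterior Normal(-131/40, 4/5)
obs 9: x=-4 → posterior Normal(-147/44, 8/11)

k = 3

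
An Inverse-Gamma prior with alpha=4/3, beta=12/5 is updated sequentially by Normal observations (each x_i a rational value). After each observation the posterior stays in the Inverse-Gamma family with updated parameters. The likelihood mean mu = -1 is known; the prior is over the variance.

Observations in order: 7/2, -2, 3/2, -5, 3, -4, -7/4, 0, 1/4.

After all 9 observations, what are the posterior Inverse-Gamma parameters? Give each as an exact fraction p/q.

obs 1: x=7/2 → posterior Inverse-Gamma(11/6, 501/40)
obs 2: x=-2 → posterior Inverse-Gamma(7/3, 521/40)
obs 3: x=3/2 → posterior Inverse-Gamma(17/6, 323/20)
obs 4: x=-5 → posterior Inverse-Gamma(10/3, 483/20)
obs 5: x=3 → posterior Inverse-Gamma(23/6, 643/20)
obs 6: x=-4 → posterior Inverse-Gamma(13/3, 733/20)
obs 7: x=-7/4 → posterior Inverse-Gamma(29/6, 5909/160)
obs 8: x=0 → posterior Inverse-Gamma(16/3, 5989/160)
obs 9: x=1/4 → posterior Inverse-Gamma(35/6, 3057/80)

alpha=35/6, beta=3057/80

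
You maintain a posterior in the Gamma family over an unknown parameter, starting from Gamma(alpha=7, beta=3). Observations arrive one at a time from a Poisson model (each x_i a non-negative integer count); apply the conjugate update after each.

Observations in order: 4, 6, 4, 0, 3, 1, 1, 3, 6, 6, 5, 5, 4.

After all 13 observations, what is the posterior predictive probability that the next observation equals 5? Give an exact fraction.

obs 1: x=4 → posterior Gamma(11, 4)
obs 2: x=6 → posterior Gamma(17, 5)
obs 3: x=4 → posterior Gamma(21, 6)
obs 4: x=0 → posterior Gamma(21, 7)
obs 5: x=3 → posterior Gamma(24, 8)
obs 6: x=1 → posterior Gamma(25, 9)
obs 7: x=1 → posterior Gamma(26, 10)
obs 8: x=3 → posterior Gamma(29, 11)
obs 9: x=6 → posterior Gamma(35, 12)
obs 10: x=6 → posterior Gamma(41, 13)
obs 11: x=5 → posterior Gamma(46, 14)
obs 12: x=5 → posterior Gamma(51, 15)
obs 13: x=4 → posterior Gamma(55, 16)

8435743722198101434941488687090241295604223057311575406336398681320718336/67132880600101282948735355994194317620764746587861166986121564248710884801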